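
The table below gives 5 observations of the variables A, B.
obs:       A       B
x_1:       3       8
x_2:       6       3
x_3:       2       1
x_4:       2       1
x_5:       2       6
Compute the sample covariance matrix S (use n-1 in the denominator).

Step 1 — column means:
  mean(A) = (3 + 6 + 2 + 2 + 2) / 5 = 15/5 = 3
  mean(B) = (8 + 3 + 1 + 1 + 6) / 5 = 19/5 = 3.8

Step 2 — sample covariance S[i,j] = (1/(n-1)) · Σ_k (x_{k,i} - mean_i) · (x_{k,j} - mean_j), with n-1 = 4.
  S[A,A] = ((0)·(0) + (3)·(3) + (-1)·(-1) + (-1)·(-1) + (-1)·(-1)) / 4 = 12/4 = 3
  S[A,B] = ((0)·(4.2) + (3)·(-0.8) + (-1)·(-2.8) + (-1)·(-2.8) + (-1)·(2.2)) / 4 = 1/4 = 0.25
  S[B,B] = ((4.2)·(4.2) + (-0.8)·(-0.8) + (-2.8)·(-2.8) + (-2.8)·(-2.8) + (2.2)·(2.2)) / 4 = 38.8/4 = 9.7

S is symmetric (S[j,i] = S[i,j]). Assembling:

S = [[3, 0.25],
 [0.25, 9.7]]


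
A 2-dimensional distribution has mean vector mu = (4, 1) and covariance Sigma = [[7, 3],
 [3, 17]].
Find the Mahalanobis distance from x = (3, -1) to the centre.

Step 1 — centre the observation: (x - mu) = (-1, -2).

Step 2 — invert Sigma. det(Sigma) = 7·17 - (3)² = 110.
  Sigma^{-1} = (1/det) · [[d, -b], [-b, a]] = [[0.1545, -0.0273],
 [-0.0273, 0.0636]].

Step 3 — form the quadratic (x - mu)^T · Sigma^{-1} · (x - mu):
  Sigma^{-1} · (x - mu) = (-0.1, -0.1).
  (x - mu)^T · [Sigma^{-1} · (x - mu)] = (-1)·(-0.1) + (-2)·(-0.1) = 0.3.

Step 4 — take square root: d = √(0.3) ≈ 0.5477.

d(x, mu) = √(0.3) ≈ 0.5477


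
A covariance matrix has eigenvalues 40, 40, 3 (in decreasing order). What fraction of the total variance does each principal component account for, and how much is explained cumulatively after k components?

Step 1 — total variance = trace(Sigma) = Σ λ_i = 40 + 40 + 3 = 83.

Step 2 — fraction explained by component i = λ_i / Σ λ:
  PC1: 40/83 = 0.4819
  PC2: 40/83 = 0.4819
  PC3: 3/83 = 0.0361

Step 3 — cumulative fraction after k components = (λ_1 + ... + λ_k) / Σ λ:
  k = 1: 40/83 = 0.4819
  k = 2: (40 + 40)/83 = 80/83 = 0.9639
  k = 3: (40 + 40 + 3)/83 = 83/83 = 1

Summary (fraction, with percent):

explained: PC1 0.4819 (48.19%), PC2 0.4819 (48.19%), PC3 0.0361 (3.61%);  cumulative: 0.4819, 0.9639, 1


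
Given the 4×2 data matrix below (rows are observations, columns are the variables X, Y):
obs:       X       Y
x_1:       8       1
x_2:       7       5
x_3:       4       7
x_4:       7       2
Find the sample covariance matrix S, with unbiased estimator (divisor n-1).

Step 1 — column means:
  mean(X) = (8 + 7 + 4 + 7) / 4 = 26/4 = 6.5
  mean(Y) = (1 + 5 + 7 + 2) / 4 = 15/4 = 3.75

Step 2 — sample covariance S[i,j] = (1/(n-1)) · Σ_k (x_{k,i} - mean_i) · (x_{k,j} - mean_j), with n-1 = 3.
  S[X,X] = ((1.5)·(1.5) + (0.5)·(0.5) + (-2.5)·(-2.5) + (0.5)·(0.5)) / 3 = 9/3 = 3
  S[X,Y] = ((1.5)·(-2.75) + (0.5)·(1.25) + (-2.5)·(3.25) + (0.5)·(-1.75)) / 3 = -12.5/3 = -4.1667
  S[Y,Y] = ((-2.75)·(-2.75) + (1.25)·(1.25) + (3.25)·(3.25) + (-1.75)·(-1.75)) / 3 = 22.75/3 = 7.5833

S is symmetric (S[j,i] = S[i,j]). Assembling:

S = [[3, -4.1667],
 [-4.1667, 7.5833]]


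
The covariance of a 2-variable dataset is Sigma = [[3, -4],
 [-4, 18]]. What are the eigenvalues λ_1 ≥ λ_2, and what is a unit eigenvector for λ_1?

Step 1 — characteristic polynomial of 2×2 Sigma:
  det(Sigma - λI) = λ² - trace · λ + det = 0.
  trace = 3 + 18 = 21, det = 3·18 - (-4)² = 38.
Step 2 — discriminant:
  Δ = trace² - 4·det = 441 - 152 = 289.
Step 3 — eigenvalues:
  λ = (trace ± √Δ)/2 = (21 ± 17)/2,
  λ_1 = 19,  λ_2 = 2.

Step 4 — unit eigenvector for λ_1: solve (Sigma - λ_1 I)v = 0. First row:
  (3 - 19)·v_x + (-4)·v_y = 0, i.e. (-16)·v_x + (-4)·v_y = 0,
  so v ∝ (b, λ_1 - a) = (-4, 16); multiply by -1 so the first entry is positive: u = (4, -16).
  ||u|| = √((4)² + (-16)²) = √(272) ≈ 16.4924,
  v_1 = u/||u|| ≈ (0.2425, -0.9701) (||v_1|| = 1).

λ_1 = 19,  λ_2 = 2;  v_1 ≈ (0.2425, -0.9701)


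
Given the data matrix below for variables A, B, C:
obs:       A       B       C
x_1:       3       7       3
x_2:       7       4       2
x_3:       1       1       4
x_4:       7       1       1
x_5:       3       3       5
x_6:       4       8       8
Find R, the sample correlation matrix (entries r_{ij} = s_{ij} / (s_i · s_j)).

Step 1 — column means:
  mean(A) = (3 + 7 + 1 + 7 + 3 + 4) / 6 = 25/6 = 4.1667
  mean(B) = (7 + 4 + 1 + 1 + 3 + 8) / 6 = 24/6 = 4
  mean(C) = (3 + 2 + 4 + 1 + 5 + 8) / 6 = 23/6 = 3.8333

Step 2 — sample variances and covariances s[i,j] = (1/(n-1)) · Σ_k (x_{k,i} - mean_i) · (x_{k,j} - mean_j), with n-1 = 5:
  s[A,A] = ((-1.1667)·(-1.1667) + (2.8333)·(2.8333) + (-3.1667)·(-3.1667) + (2.8333)·(2.8333) + (-1.1667)·(-1.1667) + (-0.1667)·(-0.1667)) / 5 = 28.8333/5 = 5.7667
  s[A,B] = ((-1.1667)·(3) + (2.8333)·(0) + (-3.1667)·(-3) + (2.8333)·(-3) + (-1.1667)·(-1) + (-0.1667)·(4)) / 5 = -2/5 = -0.4
  s[A,C] = ((-1.1667)·(-0.8333) + (2.8333)·(-1.8333) + (-3.1667)·(0.1667) + (2.8333)·(-2.8333) + (-1.1667)·(1.1667) + (-0.1667)·(4.1667)) / 5 = -14.8333/5 = -2.9667
  s[B,B] = ((3)·(3) + (0)·(0) + (-3)·(-3) + (-3)·(-3) + (-1)·(-1) + (4)·(4)) / 5 = 44/5 = 8.8
  s[B,C] = ((3)·(-0.8333) + (0)·(-1.8333) + (-3)·(0.1667) + (-3)·(-2.8333) + (-1)·(1.1667) + (4)·(4.1667)) / 5 = 21/5 = 4.2
  s[C,C] = ((-0.8333)·(-0.8333) + (-1.8333)·(-1.8333) + (0.1667)·(0.1667) + (-2.8333)·(-2.8333) + (1.1667)·(1.1667) + (4.1667)·(4.1667)) / 5 = 30.8333/5 = 6.1667
  Sample standard deviations s_i = √(s[i,i]):
  s(A) = √(5.7667) = 2.4014
  s(B) = √(8.8) = 2.9665
  s(C) = √(6.1667) = 2.4833

Step 3 — r_{ij} = s_{ij} / (s_i · s_j):
  r[A,A] = 1 (diagonal).
  r[A,B] = -0.4 / (2.4014 · 2.9665) = -0.4 / 7.1237 = -0.0562
  r[A,C] = -2.9667 / (2.4014 · 2.4833) = -2.9667 / 5.9633 = -0.4975
  r[B,B] = 1 (diagonal).
  r[B,C] = 4.2 / (2.9665 · 2.4833) = 4.2 / 7.3666 = 0.5701
  r[C,C] = 1 (diagonal).

R is symmetric with unit diagonal. Assembling:

R = [[1, -0.0562, -0.4975],
 [-0.0562, 1, 0.5701],
 [-0.4975, 0.5701, 1]]


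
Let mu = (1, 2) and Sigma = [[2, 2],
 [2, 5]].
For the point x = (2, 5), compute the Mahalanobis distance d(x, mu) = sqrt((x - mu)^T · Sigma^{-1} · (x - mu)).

Step 1 — centre the observation: (x - mu) = (1, 3).

Step 2 — invert Sigma. det(Sigma) = 2·5 - (2)² = 6.
  Sigma^{-1} = (1/det) · [[d, -b], [-b, a]] = [[0.8333, -0.3333],
 [-0.3333, 0.3333]].

Step 3 — form the quadratic (x - mu)^T · Sigma^{-1} · (x - mu):
  Sigma^{-1} · (x - mu) = (-0.1667, 0.6667).
  (x - mu)^T · [Sigma^{-1} · (x - mu)] = (1)·(-0.1667) + (3)·(0.6667) = 1.8333.

Step 4 — take square root: d = √(1.8333) ≈ 1.354.

d(x, mu) = √(1.8333) ≈ 1.354


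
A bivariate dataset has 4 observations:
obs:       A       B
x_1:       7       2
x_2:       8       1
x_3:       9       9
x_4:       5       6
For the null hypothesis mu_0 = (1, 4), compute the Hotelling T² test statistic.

Step 1 — sample mean vector:
  mean(A) = (7 + 8 + 9 + 5) / 4 = 29/4 = 7.25
  mean(B) = (2 + 1 + 9 + 6) / 4 = 18/4 = 4.5
  x̄ = (7.25, 4.5),  deviation x̄ - mu_0 = (7.25, 4.5) - (1, 4) = (6.25, 0.5).

Step 2 — sample covariance matrix, S[i,j] = (1/(n-1)) · Σ_k (x_{k,i} - mean_i) · (x_{k,j} - mean_j), divisor n-1 = 3:
  S[A,A] = ((-0.25)·(-0.25) + (0.75)·(0.75) + (1.75)·(1.75) + (-2.25)·(-2.25)) / 3 = 8.75/3 = 2.9167
  S[A,B] = ((-0.25)·(-2.5) + (0.75)·(-3.5) + (1.75)·(4.5) + (-2.25)·(1.5)) / 3 = 2.5/3 = 0.8333
  S[B,B] = ((-2.5)·(-2.5) + (-3.5)·(-3.5) + (4.5)·(4.5) + (1.5)·(1.5)) / 3 = 41/3 = 13.6667
  S = [[2.9167, 0.8333],
 [0.8333, 13.6667]].

Step 3 — invert S. det(S) = 2.9167·13.6667 - (0.8333)² = 39.1667.
  S^{-1} = (1/det) · [[d, -b], [-b, a]] = [[0.3489, -0.0213],
 [-0.0213, 0.0745]].

Step 4 — quadratic form (x̄ - mu_0)^T · S^{-1} · (x̄ - mu_0):
  S^{-1} · (x̄ - mu_0) = (2.1702, -0.0957),
  (x̄ - mu_0)^T · [...] = (6.25)·(2.1702) + (0.5)·(-0.0957) = 13.516.

Step 5 — scale by n: T² = 4 · 13.516 = 54.0638.

T² ≈ 54.0638


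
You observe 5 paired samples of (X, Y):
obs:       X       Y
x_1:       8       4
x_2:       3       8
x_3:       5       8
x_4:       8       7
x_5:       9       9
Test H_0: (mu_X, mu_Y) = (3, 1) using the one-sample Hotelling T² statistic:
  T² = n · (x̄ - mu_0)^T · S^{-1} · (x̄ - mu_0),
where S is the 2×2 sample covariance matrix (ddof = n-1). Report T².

Step 1 — sample mean vector:
  mean(X) = (8 + 3 + 5 + 8 + 9) / 5 = 33/5 = 6.6
  mean(Y) = (4 + 8 + 8 + 7 + 9) / 5 = 36/5 = 7.2
  x̄ = (6.6, 7.2),  deviation x̄ - mu_0 = (6.6, 7.2) - (3, 1) = (3.6, 6.2).

Step 2 — sample covariance matrix, S[i,j] = (1/(n-1)) · Σ_k (x_{k,i} - mean_i) · (x_{k,j} - mean_j), divisor n-1 = 4:
  S[X,X] = ((1.4)·(1.4) + (-3.6)·(-3.6) + (-1.6)·(-1.6) + (1.4)·(1.4) + (2.4)·(2.4)) / 4 = 25.2/4 = 6.3
  S[X,Y] = ((1.4)·(-3.2) + (-3.6)·(0.8) + (-1.6)·(0.8) + (1.4)·(-0.2) + (2.4)·(1.8)) / 4 = -4.6/4 = -1.15
  S[Y,Y] = ((-3.2)·(-3.2) + (0.8)·(0.8) + (0.8)·(0.8) + (-0.2)·(-0.2) + (1.8)·(1.8)) / 4 = 14.8/4 = 3.7
  S = [[6.3, -1.15],
 [-1.15, 3.7]].

Step 3 — invert S. det(S) = 6.3·3.7 - (-1.15)² = 21.9875.
  S^{-1} = (1/det) · [[d, -b], [-b, a]] = [[0.1683, 0.0523],
 [0.0523, 0.2865]].

Step 4 — quadratic form (x̄ - mu_0)^T · S^{-1} · (x̄ - mu_0):
  S^{-1} · (x̄ - mu_0) = (0.9301, 1.9648),
  (x̄ - mu_0)^T · [...] = (3.6)·(0.9301) + (6.2)·(1.9648) = 15.5297.

Step 5 — scale by n: T² = 5 · 15.5297 = 77.6487.

T² ≈ 77.6487


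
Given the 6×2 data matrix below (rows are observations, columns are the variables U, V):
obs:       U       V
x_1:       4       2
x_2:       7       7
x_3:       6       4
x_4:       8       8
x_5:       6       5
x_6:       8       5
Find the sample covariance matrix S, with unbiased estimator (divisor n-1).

Step 1 — column means:
  mean(U) = (4 + 7 + 6 + 8 + 6 + 8) / 6 = 39/6 = 6.5
  mean(V) = (2 + 7 + 4 + 8 + 5 + 5) / 6 = 31/6 = 5.1667

Step 2 — sample covariance S[i,j] = (1/(n-1)) · Σ_k (x_{k,i} - mean_i) · (x_{k,j} - mean_j), with n-1 = 5.
  S[U,U] = ((-2.5)·(-2.5) + (0.5)·(0.5) + (-0.5)·(-0.5) + (1.5)·(1.5) + (-0.5)·(-0.5) + (1.5)·(1.5)) / 5 = 11.5/5 = 2.3
  S[U,V] = ((-2.5)·(-3.1667) + (0.5)·(1.8333) + (-0.5)·(-1.1667) + (1.5)·(2.8333) + (-0.5)·(-0.1667) + (1.5)·(-0.1667)) / 5 = 13.5/5 = 2.7
  S[V,V] = ((-3.1667)·(-3.1667) + (1.8333)·(1.8333) + (-1.1667)·(-1.1667) + (2.8333)·(2.8333) + (-0.1667)·(-0.1667) + (-0.1667)·(-0.1667)) / 5 = 22.8333/5 = 4.5667

S is symmetric (S[j,i] = S[i,j]). Assembling:

S = [[2.3, 2.7],
 [2.7, 4.5667]]


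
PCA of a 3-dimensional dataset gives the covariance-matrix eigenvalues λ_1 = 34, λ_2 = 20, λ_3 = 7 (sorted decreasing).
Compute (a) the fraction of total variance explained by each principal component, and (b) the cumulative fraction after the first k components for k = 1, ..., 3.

Step 1 — total variance = trace(Sigma) = Σ λ_i = 34 + 20 + 7 = 61.

Step 2 — fraction explained by component i = λ_i / Σ λ:
  PC1: 34/61 = 0.5574
  PC2: 20/61 = 0.3279
  PC3: 7/61 = 0.1148

Step 3 — cumulative fraction after k components = (λ_1 + ... + λ_k) / Σ λ:
  k = 1: 34/61 = 0.5574
  k = 2: (34 + 20)/61 = 54/61 = 0.8852
  k = 3: (34 + 20 + 7)/61 = 61/61 = 1

Summary (fraction, with percent):

explained: PC1 0.5574 (55.74%), PC2 0.3279 (32.79%), PC3 0.1148 (11.48%);  cumulative: 0.5574, 0.8852, 1


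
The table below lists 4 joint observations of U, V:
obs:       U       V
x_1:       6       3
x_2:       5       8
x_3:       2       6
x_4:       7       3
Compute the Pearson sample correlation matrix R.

Step 1 — column means:
  mean(U) = (6 + 5 + 2 + 7) / 4 = 20/4 = 5
  mean(V) = (3 + 8 + 6 + 3) / 4 = 20/4 = 5

Step 2 — sample variances and covariances s[i,j] = (1/(n-1)) · Σ_k (x_{k,i} - mean_i) · (x_{k,j} - mean_j), with n-1 = 3:
  s[U,U] = ((1)·(1) + (0)·(0) + (-3)·(-3) + (2)·(2)) / 3 = 14/3 = 4.6667
  s[U,V] = ((1)·(-2) + (0)·(3) + (-3)·(1) + (2)·(-2)) / 3 = -9/3 = -3
  s[V,V] = ((-2)·(-2) + (3)·(3) + (1)·(1) + (-2)·(-2)) / 3 = 18/3 = 6
  Sample standard deviations s_i = √(s[i,i]):
  s(U) = √(4.6667) = 2.1602
  s(V) = √(6) = 2.4495

Step 3 — r_{ij} = s_{ij} / (s_i · s_j):
  r[U,U] = 1 (diagonal).
  r[U,V] = -3 / (2.1602 · 2.4495) = -3 / 5.2915 = -0.5669
  r[V,V] = 1 (diagonal).

R is symmetric with unit diagonal. Assembling:

R = [[1, -0.5669],
 [-0.5669, 1]]


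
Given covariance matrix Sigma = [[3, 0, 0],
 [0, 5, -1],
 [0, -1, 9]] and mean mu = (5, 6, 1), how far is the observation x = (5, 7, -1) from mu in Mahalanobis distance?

Step 1 — centre the observation: (x - mu) = (0, 1, -2).

Step 2 — invert Sigma (cofactor / det for 3×3, or solve directly):
  Sigma^{-1} = [[0.3333, 0, 0],
 [0, 0.2045, 0.0227],
 [0, 0.0227, 0.1136]].

Step 3 — form the quadratic (x - mu)^T · Sigma^{-1} · (x - mu):
  Sigma^{-1} · (x - mu) = (0, 0.1591, -0.2045).
  (x - mu)^T · [Sigma^{-1} · (x - mu)] = (0)·(0) + (1)·(0.1591) + (-2)·(-0.2045) = 0.5682.

Step 4 — take square root: d = √(0.5682) ≈ 0.7538.

d(x, mu) = √(0.5682) ≈ 0.7538


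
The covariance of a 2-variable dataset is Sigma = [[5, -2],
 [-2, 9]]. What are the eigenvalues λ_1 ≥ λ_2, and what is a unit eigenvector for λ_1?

Step 1 — characteristic polynomial of 2×2 Sigma:
  det(Sigma - λI) = λ² - trace · λ + det = 0.
  trace = 5 + 9 = 14, det = 5·9 - (-2)² = 41.
Step 2 — discriminant:
  Δ = trace² - 4·det = 196 - 164 = 32.
Step 3 — eigenvalues:
  λ = (trace ± √Δ)/2 = (14 ± 5.6569)/2,
  λ_1 = 9.8284,  λ_2 = 4.1716.

Step 4 — unit eigenvector for λ_1: solve (Sigma - λ_1 I)v = 0. First row:
  (5 - 9.8284)·v_x + (-2)·v_y = 0, i.e. (-4.8284)·v_x + (-2)·v_y = 0,
  so v ∝ (b, λ_1 - a) = (-2, 4.8284); multiply by -1 so the first entry is positive: u = (2, -4.8284).
  ||u|| = √((2)² + (-4.8284)²) = √(27.3137) ≈ 5.2263,
  v_1 = u/||u|| ≈ (0.3827, -0.9239) (||v_1|| = 1).

λ_1 = 9.8284,  λ_2 = 4.1716;  v_1 ≈ (0.3827, -0.9239)


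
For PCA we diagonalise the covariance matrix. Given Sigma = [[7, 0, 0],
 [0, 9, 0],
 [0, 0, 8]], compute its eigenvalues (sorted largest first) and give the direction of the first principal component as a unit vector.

Step 1 — characteristic polynomial p(λ) = det(λI - Sigma) = λ³ - tr·λ² + c_1·λ - det, where tr = trace, c_1 = sum of the principal 2×2 minors, det = det(Sigma):
  tr = 7 + 9 + 8 = 24,
  c_1 = (7·9 - (0)²) + (7·8 - (0)²) + (9·8 - (0)²) = 63 + 56 + 72 = 191,
  det = 7·(9·8 - (0)²) - (0)·((0)·8 - (0)·(0)) + (0)·((0)·(0) - 9·(0)) = 7·(72) - (0)·(0) + (0)·(0) = 504.
  So p(λ) = λ³ - 24λ² + 191λ - 504.
Step 2 — look for an integer root (rational root theorem: any rational root is an integer divisor of 504). Testing λ = 7:
  p(7) = 343 - 1176 + 1337 - 504 = 0  ✓
  Dividing out (λ - 7): p(λ) = (λ - 7)(λ² - 17λ + 72).
Step 3 — remaining eigenvalues from the quadratic λ² - 17λ + 72 = 0:
  Δ = 17² - 4·72 = 289 - 288 = 1,  λ = (17 ± √1)/2 = (17 ± 1)/2 = 9 or 8.
  Sorted: λ_1 = 9,  λ_2 = 8,  λ_3 = 7  (check: sum = 24 = tr ✓).

Step 4 — unit eigenvector for λ_1 = 9: v spans the null space of (Sigma - λ_1 I), whose rows are
  r_1 = (-2, 0, 0),  r_2 = (0, 0, 0),  r_3 = (0, 0, -1).
  v is orthogonal to every row, so take v ∝ r_1 × r_3 = ((0)·(-1) - (0)·(0), (0)·(0) - (-2)·(-1), (-2)·(0) - (0)·(0)) = (0, -2, 0).
  Rescale (divide by 2; multiply by -1 so the first nonzero entry is positive): u = (0, 1, 0).
  ||u|| = √((0)² + (1)² + (0)²) = √(1) = 1,  v_1 = u/||u|| ≈ (0, 1, 0) (||v_1|| = 1).

λ_1 = 9,  λ_2 = 8,  λ_3 = 7;  v_1 ≈ (0, 1, 0)


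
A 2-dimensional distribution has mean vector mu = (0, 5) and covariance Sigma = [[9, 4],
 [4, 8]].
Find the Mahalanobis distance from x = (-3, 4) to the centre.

Step 1 — centre the observation: (x - mu) = (-3, -1).

Step 2 — invert Sigma. det(Sigma) = 9·8 - (4)² = 56.
  Sigma^{-1} = (1/det) · [[d, -b], [-b, a]] = [[0.1429, -0.0714],
 [-0.0714, 0.1607]].

Step 3 — form the quadratic (x - mu)^T · Sigma^{-1} · (x - mu):
  Sigma^{-1} · (x - mu) = (-0.3571, 0.0536).
  (x - mu)^T · [Sigma^{-1} · (x - mu)] = (-3)·(-0.3571) + (-1)·(0.0536) = 1.0179.

Step 4 — take square root: d = √(1.0179) ≈ 1.0089.

d(x, mu) = √(1.0179) ≈ 1.0089


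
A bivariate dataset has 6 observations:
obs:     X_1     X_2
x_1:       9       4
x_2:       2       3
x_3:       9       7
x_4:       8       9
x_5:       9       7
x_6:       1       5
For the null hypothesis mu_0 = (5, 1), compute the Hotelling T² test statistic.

Step 1 — sample mean vector:
  mean(X_1) = (9 + 2 + 9 + 8 + 9 + 1) / 6 = 38/6 = 6.3333
  mean(X_2) = (4 + 3 + 7 + 9 + 7 + 5) / 6 = 35/6 = 5.8333
  x̄ = (6.3333, 5.8333),  deviation x̄ - mu_0 = (6.3333, 5.8333) - (5, 1) = (1.3333, 4.8333).

Step 2 — sample covariance matrix, S[i,j] = (1/(n-1)) · Σ_k (x_{k,i} - mean_i) · (x_{k,j} - mean_j), divisor n-1 = 5:
  S[X_1,X_1] = ((2.6667)·(2.6667) + (-4.3333)·(-4.3333) + (2.6667)·(2.6667) + (1.6667)·(1.6667) + (2.6667)·(2.6667) + (-5.3333)·(-5.3333)) / 5 = 71.3333/5 = 14.2667
  S[X_1,X_2] = ((2.6667)·(-1.8333) + (-4.3333)·(-2.8333) + (2.6667)·(1.1667) + (1.6667)·(3.1667) + (2.6667)·(1.1667) + (-5.3333)·(-0.8333)) / 5 = 23.3333/5 = 4.6667
  S[X_2,X_2] = ((-1.8333)·(-1.8333) + (-2.8333)·(-2.8333) + (1.1667)·(1.1667) + (3.1667)·(3.1667) + (1.1667)·(1.1667) + (-0.8333)·(-0.8333)) / 5 = 24.8333/5 = 4.9667
  S = [[14.2667, 4.6667],
 [4.6667, 4.9667]].

Step 3 — invert S. det(S) = 14.2667·4.9667 - (4.6667)² = 49.08.
  S^{-1} = (1/det) · [[d, -b], [-b, a]] = [[0.1012, -0.0951],
 [-0.0951, 0.2907]].

Step 4 — quadratic form (x̄ - mu_0)^T · S^{-1} · (x̄ - mu_0):
  S^{-1} · (x̄ - mu_0) = (-0.3246, 1.2782),
  (x̄ - mu_0)^T · [...] = (1.3333)·(-0.3246) + (4.8333)·(1.2782) = 5.745.

Step 5 — scale by n: T² = 6 · 5.745 = 34.4703.

T² ≈ 34.4703


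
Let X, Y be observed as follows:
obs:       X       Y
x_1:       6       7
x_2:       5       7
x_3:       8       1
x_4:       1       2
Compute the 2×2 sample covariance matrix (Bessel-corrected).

Step 1 — column means:
  mean(X) = (6 + 5 + 8 + 1) / 4 = 20/4 = 5
  mean(Y) = (7 + 7 + 1 + 2) / 4 = 17/4 = 4.25

Step 2 — sample covariance S[i,j] = (1/(n-1)) · Σ_k (x_{k,i} - mean_i) · (x_{k,j} - mean_j), with n-1 = 3.
  S[X,X] = ((1)·(1) + (0)·(0) + (3)·(3) + (-4)·(-4)) / 3 = 26/3 = 8.6667
  S[X,Y] = ((1)·(2.75) + (0)·(2.75) + (3)·(-3.25) + (-4)·(-2.25)) / 3 = 2/3 = 0.6667
  S[Y,Y] = ((2.75)·(2.75) + (2.75)·(2.75) + (-3.25)·(-3.25) + (-2.25)·(-2.25)) / 3 = 30.75/3 = 10.25

S is symmetric (S[j,i] = S[i,j]). Assembling:

S = [[8.6667, 0.6667],
 [0.6667, 10.25]]


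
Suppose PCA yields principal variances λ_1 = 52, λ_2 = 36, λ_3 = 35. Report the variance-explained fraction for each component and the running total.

Step 1 — total variance = trace(Sigma) = Σ λ_i = 52 + 36 + 35 = 123.

Step 2 — fraction explained by component i = λ_i / Σ λ:
  PC1: 52/123 = 0.4228
  PC2: 36/123 = 0.2927
  PC3: 35/123 = 0.2846

Step 3 — cumulative fraction after k components = (λ_1 + ... + λ_k) / Σ λ:
  k = 1: 52/123 = 0.4228
  k = 2: (52 + 36)/123 = 88/123 = 0.7154
  k = 3: (52 + 36 + 35)/123 = 123/123 = 1

Summary (fraction, with percent):

explained: PC1 0.4228 (42.28%), PC2 0.2927 (29.27%), PC3 0.2846 (28.46%);  cumulative: 0.4228, 0.7154, 1


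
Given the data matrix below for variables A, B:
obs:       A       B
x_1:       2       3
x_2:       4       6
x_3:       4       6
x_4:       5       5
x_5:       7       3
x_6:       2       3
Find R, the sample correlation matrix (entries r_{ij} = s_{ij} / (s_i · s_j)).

Step 1 — column means:
  mean(A) = (2 + 4 + 4 + 5 + 7 + 2) / 6 = 24/6 = 4
  mean(B) = (3 + 6 + 6 + 5 + 3 + 3) / 6 = 26/6 = 4.3333

Step 2 — sample variances and covariances s[i,j] = (1/(n-1)) · Σ_k (x_{k,i} - mean_i) · (x_{k,j} - mean_j), with n-1 = 5:
  s[A,A] = ((-2)·(-2) + (0)·(0) + (0)·(0) + (1)·(1) + (3)·(3) + (-2)·(-2)) / 5 = 18/5 = 3.6
  s[A,B] = ((-2)·(-1.3333) + (0)·(1.6667) + (0)·(1.6667) + (1)·(0.6667) + (3)·(-1.3333) + (-2)·(-1.3333)) / 5 = 2/5 = 0.4
  s[B,B] = ((-1.3333)·(-1.3333) + (1.6667)·(1.6667) + (1.6667)·(1.6667) + (0.6667)·(0.6667) + (-1.3333)·(-1.3333) + (-1.3333)·(-1.3333)) / 5 = 11.3333/5 = 2.2667
  Sample standard deviations s_i = √(s[i,i]):
  s(A) = √(3.6) = 1.8974
  s(B) = √(2.2667) = 1.5055

Step 3 — r_{ij} = s_{ij} / (s_i · s_j):
  r[A,A] = 1 (diagonal).
  r[A,B] = 0.4 / (1.8974 · 1.5055) = 0.4 / 2.8566 = 0.14
  r[B,B] = 1 (diagonal).

R is symmetric with unit diagonal. Assembling:

R = [[1, 0.14],
 [0.14, 1]]


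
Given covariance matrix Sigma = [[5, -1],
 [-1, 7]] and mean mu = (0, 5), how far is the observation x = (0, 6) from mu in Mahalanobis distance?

Step 1 — centre the observation: (x - mu) = (0, 1).

Step 2 — invert Sigma. det(Sigma) = 5·7 - (-1)² = 34.
  Sigma^{-1} = (1/det) · [[d, -b], [-b, a]] = [[0.2059, 0.0294],
 [0.0294, 0.1471]].

Step 3 — form the quadratic (x - mu)^T · Sigma^{-1} · (x - mu):
  Sigma^{-1} · (x - mu) = (0.0294, 0.1471).
  (x - mu)^T · [Sigma^{-1} · (x - mu)] = (0)·(0.0294) + (1)·(0.1471) = 0.1471.

Step 4 — take square root: d = √(0.1471) ≈ 0.3835.

d(x, mu) = √(0.1471) ≈ 0.3835


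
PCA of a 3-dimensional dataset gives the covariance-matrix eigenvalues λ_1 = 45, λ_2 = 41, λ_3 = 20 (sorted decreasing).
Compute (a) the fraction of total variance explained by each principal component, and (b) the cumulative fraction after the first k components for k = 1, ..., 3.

Step 1 — total variance = trace(Sigma) = Σ λ_i = 45 + 41 + 20 = 106.

Step 2 — fraction explained by component i = λ_i / Σ λ:
  PC1: 45/106 = 0.4245
  PC2: 41/106 = 0.3868
  PC3: 20/106 = 0.1887

Step 3 — cumulative fraction after k components = (λ_1 + ... + λ_k) / Σ λ:
  k = 1: 45/106 = 0.4245
  k = 2: (45 + 41)/106 = 86/106 = 0.8113
  k = 3: (45 + 41 + 20)/106 = 106/106 = 1

Summary (fraction, with percent):

explained: PC1 0.4245 (42.45%), PC2 0.3868 (38.68%), PC3 0.1887 (18.87%);  cumulative: 0.4245, 0.8113, 1


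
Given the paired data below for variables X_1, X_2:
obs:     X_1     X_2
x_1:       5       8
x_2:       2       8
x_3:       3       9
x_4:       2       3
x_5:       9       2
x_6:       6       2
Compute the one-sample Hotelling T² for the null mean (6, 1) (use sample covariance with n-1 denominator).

Step 1 — sample mean vector:
  mean(X_1) = (5 + 2 + 3 + 2 + 9 + 6) / 6 = 27/6 = 4.5
  mean(X_2) = (8 + 8 + 9 + 3 + 2 + 2) / 6 = 32/6 = 5.3333
  x̄ = (4.5, 5.3333),  deviation x̄ - mu_0 = (4.5, 5.3333) - (6, 1) = (-1.5, 4.3333).

Step 2 — sample covariance matrix, S[i,j] = (1/(n-1)) · Σ_k (x_{k,i} - mean_i) · (x_{k,j} - mean_j), divisor n-1 = 5:
  S[X_1,X_1] = ((0.5)·(0.5) + (-2.5)·(-2.5) + (-1.5)·(-1.5) + (-2.5)·(-2.5) + (4.5)·(4.5) + (1.5)·(1.5)) / 5 = 37.5/5 = 7.5
  S[X_1,X_2] = ((0.5)·(2.6667) + (-2.5)·(2.6667) + (-1.5)·(3.6667) + (-2.5)·(-2.3333) + (4.5)·(-3.3333) + (1.5)·(-3.3333)) / 5 = -25/5 = -5
  S[X_2,X_2] = ((2.6667)·(2.6667) + (2.6667)·(2.6667) + (3.6667)·(3.6667) + (-2.3333)·(-2.3333) + (-3.3333)·(-3.3333) + (-3.3333)·(-3.3333)) / 5 = 55.3333/5 = 11.0667
  S = [[7.5, -5],
 [-5, 11.0667]].

Step 3 — invert S. det(S) = 7.5·11.0667 - (-5)² = 58.
  S^{-1} = (1/det) · [[d, -b], [-b, a]] = [[0.1908, 0.0862],
 [0.0862, 0.1293]].

Step 4 — quadratic form (x̄ - mu_0)^T · S^{-1} · (x̄ - mu_0):
  S^{-1} · (x̄ - mu_0) = (0.0874, 0.431),
  (x̄ - mu_0)^T · [...] = (-1.5)·(0.0874) + (4.3333)·(0.431) = 1.7368.

Step 5 — scale by n: T² = 6 · 1.7368 = 10.4207.

T² ≈ 10.4207


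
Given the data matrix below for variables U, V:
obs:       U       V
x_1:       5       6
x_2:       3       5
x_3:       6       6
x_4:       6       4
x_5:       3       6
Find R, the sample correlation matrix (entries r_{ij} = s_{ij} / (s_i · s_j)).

Step 1 — column means:
  mean(U) = (5 + 3 + 6 + 6 + 3) / 5 = 23/5 = 4.6
  mean(V) = (6 + 5 + 6 + 4 + 6) / 5 = 27/5 = 5.4

Step 2 — sample variances and covariances s[i,j] = (1/(n-1)) · Σ_k (x_{k,i} - mean_i) · (x_{k,j} - mean_j), with n-1 = 4:
  s[U,U] = ((0.4)·(0.4) + (-1.6)·(-1.6) + (1.4)·(1.4) + (1.4)·(1.4) + (-1.6)·(-1.6)) / 4 = 9.2/4 = 2.3
  s[U,V] = ((0.4)·(0.6) + (-1.6)·(-0.4) + (1.4)·(0.6) + (1.4)·(-1.4) + (-1.6)·(0.6)) / 4 = -1.2/4 = -0.3
  s[V,V] = ((0.6)·(0.6) + (-0.4)·(-0.4) + (0.6)·(0.6) + (-1.4)·(-1.4) + (0.6)·(0.6)) / 4 = 3.2/4 = 0.8
  Sample standard deviations s_i = √(s[i,i]):
  s(U) = √(2.3) = 1.5166
  s(V) = √(0.8) = 0.8944

Step 3 — r_{ij} = s_{ij} / (s_i · s_j):
  r[U,U] = 1 (diagonal).
  r[U,V] = -0.3 / (1.5166 · 0.8944) = -0.3 / 1.3565 = -0.2212
  r[V,V] = 1 (diagonal).

R is symmetric with unit diagonal. Assembling:

R = [[1, -0.2212],
 [-0.2212, 1]]


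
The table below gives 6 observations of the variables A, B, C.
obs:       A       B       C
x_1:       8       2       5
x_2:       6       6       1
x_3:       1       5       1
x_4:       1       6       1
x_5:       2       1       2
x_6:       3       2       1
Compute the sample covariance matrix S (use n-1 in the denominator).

Step 1 — column means:
  mean(A) = (8 + 6 + 1 + 1 + 2 + 3) / 6 = 21/6 = 3.5
  mean(B) = (2 + 6 + 5 + 6 + 1 + 2) / 6 = 22/6 = 3.6667
  mean(C) = (5 + 1 + 1 + 1 + 2 + 1) / 6 = 11/6 = 1.8333

Step 2 — sample covariance S[i,j] = (1/(n-1)) · Σ_k (x_{k,i} - mean_i) · (x_{k,j} - mean_j), with n-1 = 5.
  S[A,A] = ((4.5)·(4.5) + (2.5)·(2.5) + (-2.5)·(-2.5) + (-2.5)·(-2.5) + (-1.5)·(-1.5) + (-0.5)·(-0.5)) / 5 = 41.5/5 = 8.3
  S[A,B] = ((4.5)·(-1.6667) + (2.5)·(2.3333) + (-2.5)·(1.3333) + (-2.5)·(2.3333) + (-1.5)·(-2.6667) + (-0.5)·(-1.6667)) / 5 = -6/5 = -1.2
  S[A,C] = ((4.5)·(3.1667) + (2.5)·(-0.8333) + (-2.5)·(-0.8333) + (-2.5)·(-0.8333) + (-1.5)·(0.1667) + (-0.5)·(-0.8333)) / 5 = 16.5/5 = 3.3
  S[B,B] = ((-1.6667)·(-1.6667) + (2.3333)·(2.3333) + (1.3333)·(1.3333) + (2.3333)·(2.3333) + (-2.6667)·(-2.6667) + (-1.6667)·(-1.6667)) / 5 = 25.3333/5 = 5.0667
  S[B,C] = ((-1.6667)·(3.1667) + (2.3333)·(-0.8333) + (1.3333)·(-0.8333) + (2.3333)·(-0.8333) + (-2.6667)·(0.1667) + (-1.6667)·(-0.8333)) / 5 = -9.3333/5 = -1.8667
  S[C,C] = ((3.1667)·(3.1667) + (-0.8333)·(-0.8333) + (-0.8333)·(-0.8333) + (-0.8333)·(-0.8333) + (0.1667)·(0.1667) + (-0.8333)·(-0.8333)) / 5 = 12.8333/5 = 2.5667

S is symmetric (S[j,i] = S[i,j]). Assembling:

S = [[8.3, -1.2, 3.3],
 [-1.2, 5.0667, -1.8667],
 [3.3, -1.8667, 2.5667]]


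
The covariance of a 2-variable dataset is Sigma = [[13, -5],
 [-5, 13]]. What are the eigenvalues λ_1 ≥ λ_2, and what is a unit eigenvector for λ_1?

Step 1 — characteristic polynomial of 2×2 Sigma:
  det(Sigma - λI) = λ² - trace · λ + det = 0.
  trace = 13 + 13 = 26, det = 13·13 - (-5)² = 144.
Step 2 — discriminant:
  Δ = trace² - 4·det = 676 - 576 = 100.
Step 3 — eigenvalues:
  λ = (trace ± √Δ)/2 = (26 ± 10)/2,
  λ_1 = 18,  λ_2 = 8.

Step 4 — unit eigenvector for λ_1: solve (Sigma - λ_1 I)v = 0. First row:
  (13 - 18)·v_x + (-5)·v_y = 0, i.e. (-5)·v_x + (-5)·v_y = 0,
  so v ∝ (b, λ_1 - a) = (-5, 5); multiply by -1 so the first entry is positive: u = (5, -5).
  ||u|| = √((5)² + (-5)²) = √(50) ≈ 7.0711,
  v_1 = u/||u|| ≈ (0.7071, -0.7071) (||v_1|| = 1).

λ_1 = 18,  λ_2 = 8;  v_1 ≈ (0.7071, -0.7071)


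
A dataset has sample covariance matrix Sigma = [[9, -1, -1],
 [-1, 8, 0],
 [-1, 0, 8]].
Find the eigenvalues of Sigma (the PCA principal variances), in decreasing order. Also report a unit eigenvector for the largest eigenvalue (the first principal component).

Step 1 — characteristic polynomial p(λ) = det(λI - Sigma) = λ³ - tr·λ² + c_1·λ - det, where tr = trace, c_1 = sum of the principal 2×2 minors, det = det(Sigma):
  tr = 9 + 8 + 8 = 25,
  c_1 = (9·8 - (-1)²) + (9·8 - (-1)²) + (8·8 - (0)²) = 71 + 71 + 64 = 206,
  det = 9·(8·8 - (0)²) - (-1)·((-1)·8 - (0)·(-1)) + (-1)·((-1)·(0) - 8·(-1)) = 9·(64) - (-1)·(-8) + (-1)·(8) = 560.
  So p(λ) = λ³ - 25λ² + 206λ - 560.
Step 2 — look for an integer root (rational root theorem: any rational root is an integer divisor of 560). Testing λ = 7:
  p(7) = 343 - 1225 + 1442 - 560 = 0  ✓
  Dividing out (λ - 7): p(λ) = (λ - 7)(λ² - 18λ + 80).
Step 3 — remaining eigenvalues from the quadratic λ² - 18λ + 80 = 0:
  Δ = 18² - 4·80 = 324 - 320 = 4,  λ = (18 ± √4)/2 = (18 ± 2)/2 = 10 or 8.
  Sorted: λ_1 = 10,  λ_2 = 8,  λ_3 = 7  (check: sum = 25 = tr ✓).

Step 4 — unit eigenvector for λ_1 = 10: v spans the null space of (Sigma - λ_1 I), whose rows are
  r_1 = (-1, -1, -1),  r_2 = (-1, -2, 0),  r_3 = (-1, 0, -2).
  v is orthogonal to every row, so take v ∝ r_1 × r_2 = ((-1)·(0) - (-1)·(-2), (-1)·(-1) - (-1)·(0), (-1)·(-2) - (-1)·(-1)) = (-2, 1, 1).
  Rescale (multiply by -1 so the first nonzero entry is positive): u = (2, -1, -1).
  ||u|| = √((2)² + (-1)² + (-1)²) = √(6) ≈ 2.4495,  v_1 = u/||u|| ≈ (0.8165, -0.4082, -0.4082) (||v_1|| = 1).

λ_1 = 10,  λ_2 = 8,  λ_3 = 7;  v_1 ≈ (0.8165, -0.4082, -0.4082)


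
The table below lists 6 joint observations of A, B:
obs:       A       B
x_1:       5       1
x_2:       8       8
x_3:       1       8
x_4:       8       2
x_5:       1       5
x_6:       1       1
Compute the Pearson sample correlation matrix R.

Step 1 — column means:
  mean(A) = (5 + 8 + 1 + 8 + 1 + 1) / 6 = 24/6 = 4
  mean(B) = (1 + 8 + 8 + 2 + 5 + 1) / 6 = 25/6 = 4.1667

Step 2 — sample variances and covariances s[i,j] = (1/(n-1)) · Σ_k (x_{k,i} - mean_i) · (x_{k,j} - mean_j), with n-1 = 5:
  s[A,A] = ((1)·(1) + (4)·(4) + (-3)·(-3) + (4)·(4) + (-3)·(-3) + (-3)·(-3)) / 5 = 60/5 = 12
  s[A,B] = ((1)·(-3.1667) + (4)·(3.8333) + (-3)·(3.8333) + (4)·(-2.1667) + (-3)·(0.8333) + (-3)·(-3.1667)) / 5 = -1/5 = -0.2
  s[B,B] = ((-3.1667)·(-3.1667) + (3.8333)·(3.8333) + (3.8333)·(3.8333) + (-2.1667)·(-2.1667) + (0.8333)·(0.8333) + (-3.1667)·(-3.1667)) / 5 = 54.8333/5 = 10.9667
  Sample standard deviations s_i = √(s[i,i]):
  s(A) = √(12) = 3.4641
  s(B) = √(10.9667) = 3.3116

Step 3 — r_{ij} = s_{ij} / (s_i · s_j):
  r[A,A] = 1 (diagonal).
  r[A,B] = -0.2 / (3.4641 · 3.3116) = -0.2 / 11.4717 = -0.0174
  r[B,B] = 1 (diagonal).

R is symmetric with unit diagonal. Assembling:

R = [[1, -0.0174],
 [-0.0174, 1]]


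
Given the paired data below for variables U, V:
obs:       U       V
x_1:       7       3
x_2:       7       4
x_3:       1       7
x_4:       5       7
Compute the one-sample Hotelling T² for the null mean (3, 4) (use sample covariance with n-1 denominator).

Step 1 — sample mean vector:
  mean(U) = (7 + 7 + 1 + 5) / 4 = 20/4 = 5
  mean(V) = (3 + 4 + 7 + 7) / 4 = 21/4 = 5.25
  x̄ = (5, 5.25),  deviation x̄ - mu_0 = (5, 5.25) - (3, 4) = (2, 1.25).

Step 2 — sample covariance matrix, S[i,j] = (1/(n-1)) · Σ_k (x_{k,i} - mean_i) · (x_{k,j} - mean_j), divisor n-1 = 3:
  S[U,U] = ((2)·(2) + (2)·(2) + (-4)·(-4) + (0)·(0)) / 3 = 24/3 = 8
  S[U,V] = ((2)·(-2.25) + (2)·(-1.25) + (-4)·(1.75) + (0)·(1.75)) / 3 = -14/3 = -4.6667
  S[V,V] = ((-2.25)·(-2.25) + (-1.25)·(-1.25) + (1.75)·(1.75) + (1.75)·(1.75)) / 3 = 12.75/3 = 4.25
  S = [[8, -4.6667],
 [-4.6667, 4.25]].

Step 3 — invert S. det(S) = 8·4.25 - (-4.6667)² = 12.2222.
  S^{-1} = (1/det) · [[d, -b], [-b, a]] = [[0.3477, 0.3818],
 [0.3818, 0.6545]].

Step 4 — quadratic form (x̄ - mu_0)^T · S^{-1} · (x̄ - mu_0):
  S^{-1} · (x̄ - mu_0) = (1.1727, 1.5818),
  (x̄ - mu_0)^T · [...] = (2)·(1.1727) + (1.25)·(1.5818) = 4.3227.

Step 5 — scale by n: T² = 4 · 4.3227 = 17.2909.

T² ≈ 17.2909


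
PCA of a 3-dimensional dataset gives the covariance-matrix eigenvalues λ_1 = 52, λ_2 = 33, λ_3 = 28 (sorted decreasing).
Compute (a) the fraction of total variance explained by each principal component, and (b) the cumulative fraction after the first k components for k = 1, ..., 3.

Step 1 — total variance = trace(Sigma) = Σ λ_i = 52 + 33 + 28 = 113.

Step 2 — fraction explained by component i = λ_i / Σ λ:
  PC1: 52/113 = 0.4602
  PC2: 33/113 = 0.292
  PC3: 28/113 = 0.2478

Step 3 — cumulative fraction after k components = (λ_1 + ... + λ_k) / Σ λ:
  k = 1: 52/113 = 0.4602
  k = 2: (52 + 33)/113 = 85/113 = 0.7522
  k = 3: (52 + 33 + 28)/113 = 113/113 = 1

Summary (fraction, with percent):

explained: PC1 0.4602 (46.02%), PC2 0.292 (29.2%), PC3 0.2478 (24.78%);  cumulative: 0.4602, 0.7522, 1


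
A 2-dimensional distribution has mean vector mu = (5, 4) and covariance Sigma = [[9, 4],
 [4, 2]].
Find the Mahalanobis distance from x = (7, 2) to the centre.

Step 1 — centre the observation: (x - mu) = (2, -2).

Step 2 — invert Sigma. det(Sigma) = 9·2 - (4)² = 2.
  Sigma^{-1} = (1/det) · [[d, -b], [-b, a]] = [[1, -2],
 [-2, 4.5]].

Step 3 — form the quadratic (x - mu)^T · Sigma^{-1} · (x - mu):
  Sigma^{-1} · (x - mu) = (6, -13).
  (x - mu)^T · [Sigma^{-1} · (x - mu)] = (2)·(6) + (-2)·(-13) = 38.

Step 4 — take square root: d = √(38) ≈ 6.1644.

d(x, mu) = √(38) ≈ 6.1644


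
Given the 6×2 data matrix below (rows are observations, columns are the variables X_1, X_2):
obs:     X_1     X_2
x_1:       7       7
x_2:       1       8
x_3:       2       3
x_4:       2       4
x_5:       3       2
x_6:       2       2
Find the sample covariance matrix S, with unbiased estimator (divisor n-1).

Step 1 — column means:
  mean(X_1) = (7 + 1 + 2 + 2 + 3 + 2) / 6 = 17/6 = 2.8333
  mean(X_2) = (7 + 8 + 3 + 4 + 2 + 2) / 6 = 26/6 = 4.3333

Step 2 — sample covariance S[i,j] = (1/(n-1)) · Σ_k (x_{k,i} - mean_i) · (x_{k,j} - mean_j), with n-1 = 5.
  S[X_1,X_1] = ((4.1667)·(4.1667) + (-1.8333)·(-1.8333) + (-0.8333)·(-0.8333) + (-0.8333)·(-0.8333) + (0.1667)·(0.1667) + (-0.8333)·(-0.8333)) / 5 = 22.8333/5 = 4.5667
  S[X_1,X_2] = ((4.1667)·(2.6667) + (-1.8333)·(3.6667) + (-0.8333)·(-1.3333) + (-0.8333)·(-0.3333) + (0.1667)·(-2.3333) + (-0.8333)·(-2.3333)) / 5 = 7.3333/5 = 1.4667
  S[X_2,X_2] = ((2.6667)·(2.6667) + (3.6667)·(3.6667) + (-1.3333)·(-1.3333) + (-0.3333)·(-0.3333) + (-2.3333)·(-2.3333) + (-2.3333)·(-2.3333)) / 5 = 33.3333/5 = 6.6667

S is symmetric (S[j,i] = S[i,j]). Assembling:

S = [[4.5667, 1.4667],
 [1.4667, 6.6667]]


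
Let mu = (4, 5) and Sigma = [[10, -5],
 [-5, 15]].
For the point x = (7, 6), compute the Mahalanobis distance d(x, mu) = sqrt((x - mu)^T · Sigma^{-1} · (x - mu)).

Step 1 — centre the observation: (x - mu) = (3, 1).

Step 2 — invert Sigma. det(Sigma) = 10·15 - (-5)² = 125.
  Sigma^{-1} = (1/det) · [[d, -b], [-b, a]] = [[0.12, 0.04],
 [0.04, 0.08]].

Step 3 — form the quadratic (x - mu)^T · Sigma^{-1} · (x - mu):
  Sigma^{-1} · (x - mu) = (0.4, 0.2).
  (x - mu)^T · [Sigma^{-1} · (x - mu)] = (3)·(0.4) + (1)·(0.2) = 1.4.

Step 4 — take square root: d = √(1.4) ≈ 1.1832.

d(x, mu) = √(1.4) ≈ 1.1832


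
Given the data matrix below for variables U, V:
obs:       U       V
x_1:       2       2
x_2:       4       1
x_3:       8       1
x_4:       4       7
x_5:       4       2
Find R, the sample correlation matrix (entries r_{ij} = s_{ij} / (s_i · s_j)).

Step 1 — column means:
  mean(U) = (2 + 4 + 8 + 4 + 4) / 5 = 22/5 = 4.4
  mean(V) = (2 + 1 + 1 + 7 + 2) / 5 = 13/5 = 2.6

Step 2 — sample variances and covariances s[i,j] = (1/(n-1)) · Σ_k (x_{k,i} - mean_i) · (x_{k,j} - mean_j), with n-1 = 4:
  s[U,U] = ((-2.4)·(-2.4) + (-0.4)·(-0.4) + (3.6)·(3.6) + (-0.4)·(-0.4) + (-0.4)·(-0.4)) / 4 = 19.2/4 = 4.8
  s[U,V] = ((-2.4)·(-0.6) + (-0.4)·(-1.6) + (3.6)·(-1.6) + (-0.4)·(4.4) + (-0.4)·(-0.6)) / 4 = -5.2/4 = -1.3
  s[V,V] = ((-0.6)·(-0.6) + (-1.6)·(-1.6) + (-1.6)·(-1.6) + (4.4)·(4.4) + (-0.6)·(-0.6)) / 4 = 25.2/4 = 6.3
  Sample standard deviations s_i = √(s[i,i]):
  s(U) = √(4.8) = 2.1909
  s(V) = √(6.3) = 2.51

Step 3 — r_{ij} = s_{ij} / (s_i · s_j):
  r[U,U] = 1 (diagonal).
  r[U,V] = -1.3 / (2.1909 · 2.51) = -1.3 / 5.4991 = -0.2364
  r[V,V] = 1 (diagonal).

R is symmetric with unit diagonal. Assembling:

R = [[1, -0.2364],
 [-0.2364, 1]]


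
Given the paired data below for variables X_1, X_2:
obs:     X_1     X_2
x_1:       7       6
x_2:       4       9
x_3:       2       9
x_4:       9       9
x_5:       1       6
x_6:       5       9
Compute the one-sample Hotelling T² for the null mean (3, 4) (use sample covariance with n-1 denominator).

Step 1 — sample mean vector:
  mean(X_1) = (7 + 4 + 2 + 9 + 1 + 5) / 6 = 28/6 = 4.6667
  mean(X_2) = (6 + 9 + 9 + 9 + 6 + 9) / 6 = 48/6 = 8
  x̄ = (4.6667, 8),  deviation x̄ - mu_0 = (4.6667, 8) - (3, 4) = (1.6667, 4).

Step 2 — sample covariance matrix, S[i,j] = (1/(n-1)) · Σ_k (x_{k,i} - mean_i) · (x_{k,j} - mean_j), divisor n-1 = 5:
  S[X_1,X_1] = ((2.3333)·(2.3333) + (-0.6667)·(-0.6667) + (-2.6667)·(-2.6667) + (4.3333)·(4.3333) + (-3.6667)·(-3.6667) + (0.3333)·(0.3333)) / 5 = 45.3333/5 = 9.0667
  S[X_1,X_2] = ((2.3333)·(-2) + (-0.6667)·(1) + (-2.6667)·(1) + (4.3333)·(1) + (-3.6667)·(-2) + (0.3333)·(1)) / 5 = 4/5 = 0.8
  S[X_2,X_2] = ((-2)·(-2) + (1)·(1) + (1)·(1) + (1)·(1) + (-2)·(-2) + (1)·(1)) / 5 = 12/5 = 2.4
  S = [[9.0667, 0.8],
 [0.8, 2.4]].

Step 3 — invert S. det(S) = 9.0667·2.4 - (0.8)² = 21.12.
  S^{-1} = (1/det) · [[d, -b], [-b, a]] = [[0.1136, -0.0379],
 [-0.0379, 0.4293]].

Step 4 — quadratic form (x̄ - mu_0)^T · S^{-1} · (x̄ - mu_0):
  S^{-1} · (x̄ - mu_0) = (0.0379, 1.654),
  (x̄ - mu_0)^T · [...] = (1.6667)·(0.0379) + (4)·(1.654) = 6.6793.

Step 5 — scale by n: T² = 6 · 6.6793 = 40.0758.

T² ≈ 40.0758


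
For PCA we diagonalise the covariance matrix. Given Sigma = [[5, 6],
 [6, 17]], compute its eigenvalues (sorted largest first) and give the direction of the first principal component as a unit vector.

Step 1 — characteristic polynomial of 2×2 Sigma:
  det(Sigma - λI) = λ² - trace · λ + det = 0.
  trace = 5 + 17 = 22, det = 5·17 - (6)² = 49.
Step 2 — discriminant:
  Δ = trace² - 4·det = 484 - 196 = 288.
Step 3 — eigenvalues:
  λ = (trace ± √Δ)/2 = (22 ± 16.9706)/2,
  λ_1 = 19.4853,  λ_2 = 2.5147.

Step 4 — unit eigenvector for λ_1: solve (Sigma - λ_1 I)v = 0. First row:
  (5 - 19.4853)·v_x + (6)·v_y = 0, i.e. (-14.4853)·v_x + (6)·v_y = 0,
  so v ∝ (b, λ_1 - a) = (6, 14.4853) = u.
  ||u|| = √((6)² + (14.4853)²) = √(245.8234) ≈ 15.6788,
  v_1 = u/||u|| ≈ (0.3827, 0.9239) (||v_1|| = 1).

λ_1 = 19.4853,  λ_2 = 2.5147;  v_1 ≈ (0.3827, 0.9239)


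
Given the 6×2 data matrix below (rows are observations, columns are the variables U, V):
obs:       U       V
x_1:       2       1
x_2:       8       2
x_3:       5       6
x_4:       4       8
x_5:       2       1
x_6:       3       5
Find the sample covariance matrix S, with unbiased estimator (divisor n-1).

Step 1 — column means:
  mean(U) = (2 + 8 + 5 + 4 + 2 + 3) / 6 = 24/6 = 4
  mean(V) = (1 + 2 + 6 + 8 + 1 + 5) / 6 = 23/6 = 3.8333

Step 2 — sample covariance S[i,j] = (1/(n-1)) · Σ_k (x_{k,i} - mean_i) · (x_{k,j} - mean_j), with n-1 = 5.
  S[U,U] = ((-2)·(-2) + (4)·(4) + (1)·(1) + (0)·(0) + (-2)·(-2) + (-1)·(-1)) / 5 = 26/5 = 5.2
  S[U,V] = ((-2)·(-2.8333) + (4)·(-1.8333) + (1)·(2.1667) + (0)·(4.1667) + (-2)·(-2.8333) + (-1)·(1.1667)) / 5 = 5/5 = 1
  S[V,V] = ((-2.8333)·(-2.8333) + (-1.8333)·(-1.8333) + (2.1667)·(2.1667) + (4.1667)·(4.1667) + (-2.8333)·(-2.8333) + (1.1667)·(1.1667)) / 5 = 42.8333/5 = 8.5667

S is symmetric (S[j,i] = S[i,j]). Assembling:

S = [[5.2, 1],
 [1, 8.5667]]


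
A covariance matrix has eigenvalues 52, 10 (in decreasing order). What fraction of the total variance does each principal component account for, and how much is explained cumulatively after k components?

Step 1 — total variance = trace(Sigma) = Σ λ_i = 52 + 10 = 62.

Step 2 — fraction explained by component i = λ_i / Σ λ:
  PC1: 52/62 = 0.8387
  PC2: 10/62 = 0.1613

Step 3 — cumulative fraction after k components = (λ_1 + ... + λ_k) / Σ λ:
  k = 1: 52/62 = 0.8387
  k = 2: (52 + 10)/62 = 62/62 = 1

Summary (fraction, with percent):

explained: PC1 0.8387 (83.87%), PC2 0.1613 (16.13%);  cumulative: 0.8387, 1


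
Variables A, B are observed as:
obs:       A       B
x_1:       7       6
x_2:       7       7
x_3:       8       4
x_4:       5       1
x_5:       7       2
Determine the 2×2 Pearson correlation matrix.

Step 1 — column means:
  mean(A) = (7 + 7 + 8 + 5 + 7) / 5 = 34/5 = 6.8
  mean(B) = (6 + 7 + 4 + 1 + 2) / 5 = 20/5 = 4

Step 2 — sample variances and covariances s[i,j] = (1/(n-1)) · Σ_k (x_{k,i} - mean_i) · (x_{k,j} - mean_j), with n-1 = 4:
  s[A,A] = ((0.2)·(0.2) + (0.2)·(0.2) + (1.2)·(1.2) + (-1.8)·(-1.8) + (0.2)·(0.2)) / 4 = 4.8/4 = 1.2
  s[A,B] = ((0.2)·(2) + (0.2)·(3) + (1.2)·(0) + (-1.8)·(-3) + (0.2)·(-2)) / 4 = 6/4 = 1.5
  s[B,B] = ((2)·(2) + (3)·(3) + (0)·(0) + (-3)·(-3) + (-2)·(-2)) / 4 = 26/4 = 6.5
  Sample standard deviations s_i = √(s[i,i]):
  s(A) = √(1.2) = 1.0954
  s(B) = √(6.5) = 2.5495

Step 3 — r_{ij} = s_{ij} / (s_i · s_j):
  r[A,A] = 1 (diagonal).
  r[A,B] = 1.5 / (1.0954 · 2.5495) = 1.5 / 2.7928 = 0.5371
  r[B,B] = 1 (diagonal).

R is symmetric with unit diagonal. Assembling:

R = [[1, 0.5371],
 [0.5371, 1]]
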